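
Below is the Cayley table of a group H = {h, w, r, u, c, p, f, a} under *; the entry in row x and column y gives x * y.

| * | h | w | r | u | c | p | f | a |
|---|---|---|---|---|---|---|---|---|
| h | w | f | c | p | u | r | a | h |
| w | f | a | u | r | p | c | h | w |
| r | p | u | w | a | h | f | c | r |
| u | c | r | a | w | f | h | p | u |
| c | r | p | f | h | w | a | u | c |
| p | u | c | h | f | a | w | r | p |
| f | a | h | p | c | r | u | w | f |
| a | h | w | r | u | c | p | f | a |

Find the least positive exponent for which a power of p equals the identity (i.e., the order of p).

4

The identity element is a (its row matches the header).
p^1 = p
p^2 = p * p = w
p^3 = w * p = c
p^4 = c * p = a
The first power of p equal to the identity is p^4, so ord(p) = 4.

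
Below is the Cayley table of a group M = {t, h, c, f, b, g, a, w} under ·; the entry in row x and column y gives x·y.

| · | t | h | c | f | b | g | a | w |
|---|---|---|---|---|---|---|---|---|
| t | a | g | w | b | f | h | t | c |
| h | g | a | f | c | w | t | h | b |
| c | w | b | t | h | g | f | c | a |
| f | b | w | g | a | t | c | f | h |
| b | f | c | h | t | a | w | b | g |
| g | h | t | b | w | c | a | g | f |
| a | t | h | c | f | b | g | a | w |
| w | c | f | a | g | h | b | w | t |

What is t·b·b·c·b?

t·b = f
f·b = t
t·c = w
w·b = h
(Structurally, M here is isomorphic to the dihedral group D_4.)

h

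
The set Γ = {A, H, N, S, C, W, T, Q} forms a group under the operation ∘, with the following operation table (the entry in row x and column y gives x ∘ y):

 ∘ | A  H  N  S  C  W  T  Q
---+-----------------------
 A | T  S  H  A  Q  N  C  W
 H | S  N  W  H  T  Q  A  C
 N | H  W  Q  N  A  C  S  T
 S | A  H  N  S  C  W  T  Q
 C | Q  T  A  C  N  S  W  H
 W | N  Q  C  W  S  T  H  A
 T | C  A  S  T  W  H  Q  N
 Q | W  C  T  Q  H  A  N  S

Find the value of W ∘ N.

Read row W, column N: W ∘ N = C.
(Structurally, Γ here is isomorphic to the cyclic group Z_8.)

C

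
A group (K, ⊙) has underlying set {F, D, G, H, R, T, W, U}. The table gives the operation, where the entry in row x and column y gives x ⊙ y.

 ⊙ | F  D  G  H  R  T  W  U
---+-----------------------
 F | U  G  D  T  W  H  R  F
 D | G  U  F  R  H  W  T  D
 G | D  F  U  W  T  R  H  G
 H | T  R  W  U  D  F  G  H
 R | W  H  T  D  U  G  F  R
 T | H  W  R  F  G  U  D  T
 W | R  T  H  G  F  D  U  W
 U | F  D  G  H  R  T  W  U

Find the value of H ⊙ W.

G

Read row H, column W: H ⊙ W = G.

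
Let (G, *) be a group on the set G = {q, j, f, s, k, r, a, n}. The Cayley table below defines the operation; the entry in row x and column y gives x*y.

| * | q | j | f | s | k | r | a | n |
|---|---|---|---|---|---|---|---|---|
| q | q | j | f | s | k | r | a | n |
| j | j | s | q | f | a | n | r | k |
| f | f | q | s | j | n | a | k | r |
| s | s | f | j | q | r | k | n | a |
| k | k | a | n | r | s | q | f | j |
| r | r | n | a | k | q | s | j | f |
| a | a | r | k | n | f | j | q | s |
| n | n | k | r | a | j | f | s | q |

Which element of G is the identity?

The identity e satisfies e*x = x for all x, so its row in the table reproduces the column headers.
Row q reads: q, j, f, s, k, r, a, n — exactly the header order. So q is the identity.
(Structurally, G here is isomorphic to Z_2 x Z_4.)

q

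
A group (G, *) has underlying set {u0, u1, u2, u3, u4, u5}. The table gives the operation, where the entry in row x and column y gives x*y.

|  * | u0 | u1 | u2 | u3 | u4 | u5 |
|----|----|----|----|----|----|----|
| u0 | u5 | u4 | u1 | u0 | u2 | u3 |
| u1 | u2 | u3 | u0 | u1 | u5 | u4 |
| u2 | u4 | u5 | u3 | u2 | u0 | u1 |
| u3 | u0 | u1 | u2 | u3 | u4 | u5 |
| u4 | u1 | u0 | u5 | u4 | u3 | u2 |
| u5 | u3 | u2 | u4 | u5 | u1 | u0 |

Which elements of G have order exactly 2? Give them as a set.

Identity is u3. Compute the order of each non-identity element by repeated multiplication:
  u0: u0 → u5 → u3  (order 3)
  u1: u1 → u3  (order 2)
  u2: u2 → u3  (order 2)
  u4: u4 → u3  (order 2)
  u5: u5 → u0 → u3  (order 3)
Elements of order 2: {u1, u2, u4}.
(Structurally, G here is isomorphic to the symmetric group S_3.)

{u1, u2, u4}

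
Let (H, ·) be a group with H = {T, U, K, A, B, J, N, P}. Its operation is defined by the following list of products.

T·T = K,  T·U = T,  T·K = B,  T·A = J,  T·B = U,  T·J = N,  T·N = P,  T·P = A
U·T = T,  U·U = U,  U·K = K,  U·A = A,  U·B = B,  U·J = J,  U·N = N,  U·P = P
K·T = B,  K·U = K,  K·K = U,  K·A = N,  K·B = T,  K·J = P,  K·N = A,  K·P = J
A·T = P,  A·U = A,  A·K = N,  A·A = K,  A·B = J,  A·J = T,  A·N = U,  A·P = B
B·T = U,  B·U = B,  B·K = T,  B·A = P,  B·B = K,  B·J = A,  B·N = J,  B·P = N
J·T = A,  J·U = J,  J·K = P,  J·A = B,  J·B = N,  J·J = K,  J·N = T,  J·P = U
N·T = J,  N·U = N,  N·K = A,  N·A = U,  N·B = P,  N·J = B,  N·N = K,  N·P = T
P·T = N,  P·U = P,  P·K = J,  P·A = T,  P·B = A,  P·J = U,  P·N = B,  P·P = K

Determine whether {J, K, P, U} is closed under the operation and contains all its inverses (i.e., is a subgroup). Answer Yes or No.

Yes

{J, K, P, U} contains the identity U.
Checking products: every product of two elements of {J, K, P, U} (read from the table) lies in {J, K, P, U}, so the set is closed.
In a finite group, a nonempty closed subset is a subgroup. So {J, K, P, U} ≤ H.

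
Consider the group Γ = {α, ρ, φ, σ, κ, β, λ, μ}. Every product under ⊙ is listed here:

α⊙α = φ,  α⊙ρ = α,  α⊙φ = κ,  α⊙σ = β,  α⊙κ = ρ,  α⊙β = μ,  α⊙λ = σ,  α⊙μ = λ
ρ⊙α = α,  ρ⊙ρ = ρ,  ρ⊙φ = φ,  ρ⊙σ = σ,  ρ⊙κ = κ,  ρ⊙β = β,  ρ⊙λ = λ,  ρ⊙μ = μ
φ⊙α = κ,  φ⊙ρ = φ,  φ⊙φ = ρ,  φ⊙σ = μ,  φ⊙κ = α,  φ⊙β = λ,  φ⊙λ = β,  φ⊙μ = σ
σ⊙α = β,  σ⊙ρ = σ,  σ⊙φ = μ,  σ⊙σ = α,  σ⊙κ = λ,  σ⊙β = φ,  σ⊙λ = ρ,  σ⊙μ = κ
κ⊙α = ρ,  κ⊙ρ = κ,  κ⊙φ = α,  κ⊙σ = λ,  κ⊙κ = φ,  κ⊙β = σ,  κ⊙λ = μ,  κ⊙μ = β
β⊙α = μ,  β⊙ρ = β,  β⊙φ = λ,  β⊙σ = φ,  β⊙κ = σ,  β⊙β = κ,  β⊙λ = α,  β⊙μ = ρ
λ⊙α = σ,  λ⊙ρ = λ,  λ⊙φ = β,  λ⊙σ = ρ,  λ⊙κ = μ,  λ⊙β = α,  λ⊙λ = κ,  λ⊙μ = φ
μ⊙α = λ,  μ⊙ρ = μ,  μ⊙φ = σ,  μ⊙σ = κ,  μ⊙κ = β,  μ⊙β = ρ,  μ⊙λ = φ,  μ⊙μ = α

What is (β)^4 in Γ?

β^1 = β
β^2 = β ⊙ β = κ
β^3 = κ ⊙ β = σ
β^4 = σ ⊙ β = φ

φ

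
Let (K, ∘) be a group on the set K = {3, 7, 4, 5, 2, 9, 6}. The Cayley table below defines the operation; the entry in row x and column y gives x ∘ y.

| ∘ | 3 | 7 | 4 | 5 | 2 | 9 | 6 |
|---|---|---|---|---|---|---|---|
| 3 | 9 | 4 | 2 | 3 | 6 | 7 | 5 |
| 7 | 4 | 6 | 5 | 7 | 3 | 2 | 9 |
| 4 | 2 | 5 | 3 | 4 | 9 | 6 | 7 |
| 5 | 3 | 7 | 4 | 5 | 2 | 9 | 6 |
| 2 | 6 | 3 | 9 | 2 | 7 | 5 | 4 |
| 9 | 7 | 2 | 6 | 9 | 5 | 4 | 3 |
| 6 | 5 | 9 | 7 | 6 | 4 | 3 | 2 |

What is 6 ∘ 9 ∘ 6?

5

6 ∘ 9 = 3
3 ∘ 6 = 5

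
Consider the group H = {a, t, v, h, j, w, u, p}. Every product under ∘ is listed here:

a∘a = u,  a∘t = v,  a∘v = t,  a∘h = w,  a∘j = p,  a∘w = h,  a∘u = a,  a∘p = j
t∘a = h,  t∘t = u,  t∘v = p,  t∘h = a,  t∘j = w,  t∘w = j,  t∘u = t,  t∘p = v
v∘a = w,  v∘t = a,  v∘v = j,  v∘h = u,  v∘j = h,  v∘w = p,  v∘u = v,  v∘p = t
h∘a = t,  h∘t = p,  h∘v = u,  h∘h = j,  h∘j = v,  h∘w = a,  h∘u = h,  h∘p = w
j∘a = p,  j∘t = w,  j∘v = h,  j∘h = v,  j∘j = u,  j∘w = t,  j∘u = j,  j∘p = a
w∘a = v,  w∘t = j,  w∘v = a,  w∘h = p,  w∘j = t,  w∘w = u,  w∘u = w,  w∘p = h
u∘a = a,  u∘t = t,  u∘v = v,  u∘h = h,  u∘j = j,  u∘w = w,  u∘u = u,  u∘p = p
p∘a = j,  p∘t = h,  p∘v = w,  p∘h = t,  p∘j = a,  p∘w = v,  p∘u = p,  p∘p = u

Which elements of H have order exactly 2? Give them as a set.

{a, j, p, t, w}

Identity is u. Compute the order of each non-identity element by repeated multiplication:
  a: a → u  (order 2)
  t: t → u  (order 2)
  v: v → j → h → u  (order 4)
  h: h → j → v → u  (order 4)
  j: j → u  (order 2)
  w: w → u  (order 2)
  p: p → u  (order 2)
Elements of order 2: {a, j, p, t, w}.
(Structurally, H here is isomorphic to the dihedral group D_4.)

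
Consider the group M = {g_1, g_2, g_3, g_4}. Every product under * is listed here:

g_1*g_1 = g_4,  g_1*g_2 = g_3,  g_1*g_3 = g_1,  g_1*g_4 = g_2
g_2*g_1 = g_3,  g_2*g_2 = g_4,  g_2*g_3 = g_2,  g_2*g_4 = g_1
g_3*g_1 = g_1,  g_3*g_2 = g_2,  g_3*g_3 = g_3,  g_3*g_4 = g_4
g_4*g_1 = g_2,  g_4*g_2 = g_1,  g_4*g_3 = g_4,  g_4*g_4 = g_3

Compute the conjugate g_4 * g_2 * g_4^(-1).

g_2

The identity is g_3. In row g_4, the entry g_3 sits in column g_4, so g_4^(-1) = g_4.
g_4 * g_2 = g_1
g_1 * g_4 = g_2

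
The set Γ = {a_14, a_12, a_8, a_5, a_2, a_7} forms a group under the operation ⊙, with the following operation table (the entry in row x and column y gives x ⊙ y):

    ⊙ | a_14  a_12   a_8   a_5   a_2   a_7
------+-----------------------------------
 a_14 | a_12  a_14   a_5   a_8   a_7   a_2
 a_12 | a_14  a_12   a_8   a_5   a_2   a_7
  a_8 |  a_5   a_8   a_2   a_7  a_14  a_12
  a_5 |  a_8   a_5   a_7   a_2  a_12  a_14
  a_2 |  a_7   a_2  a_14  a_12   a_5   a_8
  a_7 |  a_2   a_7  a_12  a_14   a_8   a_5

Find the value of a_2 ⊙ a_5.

Read row a_2, column a_5: a_2 ⊙ a_5 = a_12.

a_12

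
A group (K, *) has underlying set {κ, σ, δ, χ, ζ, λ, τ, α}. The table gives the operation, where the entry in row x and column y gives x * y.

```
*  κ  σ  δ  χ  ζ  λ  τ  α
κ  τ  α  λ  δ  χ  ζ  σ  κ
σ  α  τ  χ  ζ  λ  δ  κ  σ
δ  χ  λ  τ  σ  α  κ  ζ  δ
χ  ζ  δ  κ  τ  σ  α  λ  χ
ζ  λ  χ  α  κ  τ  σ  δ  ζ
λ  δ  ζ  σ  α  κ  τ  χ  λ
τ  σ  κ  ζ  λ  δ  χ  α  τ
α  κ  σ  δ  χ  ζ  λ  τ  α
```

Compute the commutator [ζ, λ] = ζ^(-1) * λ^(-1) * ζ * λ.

Identity is α; from the table ζ^(-1) = δ and λ^(-1) = χ.
δ * χ = σ
σ * ζ = λ
λ * λ = τ
(Structurally, K here is isomorphic to the quaternion group Q_8.)

τ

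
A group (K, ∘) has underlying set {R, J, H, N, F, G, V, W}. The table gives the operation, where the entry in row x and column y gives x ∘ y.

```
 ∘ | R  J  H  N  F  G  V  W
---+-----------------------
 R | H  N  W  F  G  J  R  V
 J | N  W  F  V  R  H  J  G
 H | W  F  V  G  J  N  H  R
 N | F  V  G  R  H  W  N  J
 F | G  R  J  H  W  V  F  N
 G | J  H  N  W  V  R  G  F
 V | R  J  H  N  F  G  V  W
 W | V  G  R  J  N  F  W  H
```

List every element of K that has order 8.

Identity is V. Compute the order of each non-identity element by repeated multiplication:
  R: R → H → W → V  (order 4)
  J: J → W → G → H → F → R → N → V  (order 8)
  H: H → V  (order 2)
  N: N → R → F → H → G → W → J → V  (order 8)
  F: F → W → N → H → J → R → G → V  (order 8)
  G: G → R → J → H → N → W → F → V  (order 8)
  W: W → H → R → V  (order 4)
Elements of order 8: {F, G, J, N}.

{F, G, J, N}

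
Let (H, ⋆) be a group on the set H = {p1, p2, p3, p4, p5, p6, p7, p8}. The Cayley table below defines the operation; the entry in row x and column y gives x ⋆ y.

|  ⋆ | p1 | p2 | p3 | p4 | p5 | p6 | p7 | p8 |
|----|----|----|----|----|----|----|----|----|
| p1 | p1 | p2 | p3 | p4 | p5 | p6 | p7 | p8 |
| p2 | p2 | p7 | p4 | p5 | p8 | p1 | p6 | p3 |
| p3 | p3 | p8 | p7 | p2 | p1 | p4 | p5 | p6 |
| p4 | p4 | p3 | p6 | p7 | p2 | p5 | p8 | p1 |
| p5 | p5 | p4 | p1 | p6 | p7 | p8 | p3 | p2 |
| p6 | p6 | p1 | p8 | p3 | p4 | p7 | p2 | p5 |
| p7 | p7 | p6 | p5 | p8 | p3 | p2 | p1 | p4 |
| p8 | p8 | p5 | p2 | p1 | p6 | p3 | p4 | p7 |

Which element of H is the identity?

p1

The identity e satisfies e ⋆ x = x for all x, so its row in the table reproduces the column headers.
Row p1 reads: p1, p2, p3, p4, p5, p6, p7, p8 — exactly the header order. So p1 is the identity.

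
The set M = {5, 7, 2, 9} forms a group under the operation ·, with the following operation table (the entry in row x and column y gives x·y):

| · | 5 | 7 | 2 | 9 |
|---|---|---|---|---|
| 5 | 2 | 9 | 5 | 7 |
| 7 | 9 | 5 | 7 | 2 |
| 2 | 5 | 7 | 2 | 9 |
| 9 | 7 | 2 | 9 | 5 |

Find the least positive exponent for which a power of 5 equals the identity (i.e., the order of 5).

2

The identity element is 2 (its row matches the header).
5^1 = 5
5^2 = 5·5 = 2
The first power of 5 equal to the identity is 5^2, so ord(5) = 2.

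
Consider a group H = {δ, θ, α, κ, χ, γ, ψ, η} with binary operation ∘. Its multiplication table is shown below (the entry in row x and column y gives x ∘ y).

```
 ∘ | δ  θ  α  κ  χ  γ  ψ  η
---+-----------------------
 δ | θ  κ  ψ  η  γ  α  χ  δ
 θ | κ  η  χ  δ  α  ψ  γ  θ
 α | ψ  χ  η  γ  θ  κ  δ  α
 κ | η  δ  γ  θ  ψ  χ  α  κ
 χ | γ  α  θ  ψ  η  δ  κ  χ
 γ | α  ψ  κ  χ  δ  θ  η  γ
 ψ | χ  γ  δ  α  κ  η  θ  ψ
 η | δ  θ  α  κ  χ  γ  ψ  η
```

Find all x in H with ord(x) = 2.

{α, θ, χ}

Identity is η. Compute the order of each non-identity element by repeated multiplication:
  δ: δ → θ → κ → η  (order 4)
  θ: θ → η  (order 2)
  α: α → η  (order 2)
  κ: κ → θ → δ → η  (order 4)
  χ: χ → η  (order 2)
  γ: γ → θ → ψ → η  (order 4)
  ψ: ψ → θ → γ → η  (order 4)
Elements of order 2: {α, θ, χ}.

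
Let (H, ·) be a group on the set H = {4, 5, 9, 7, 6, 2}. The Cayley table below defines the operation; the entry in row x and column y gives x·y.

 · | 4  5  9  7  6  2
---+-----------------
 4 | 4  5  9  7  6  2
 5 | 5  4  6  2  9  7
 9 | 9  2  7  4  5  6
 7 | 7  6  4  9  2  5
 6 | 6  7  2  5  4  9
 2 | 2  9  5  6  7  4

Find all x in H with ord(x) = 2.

Identity is 4. Compute the order of each non-identity element by repeated multiplication:
  5: 5 → 4  (order 2)
  9: 9 → 7 → 4  (order 3)
  7: 7 → 9 → 4  (order 3)
  6: 6 → 4  (order 2)
  2: 2 → 4  (order 2)
Elements of order 2: {2, 5, 6}.

{2, 5, 6}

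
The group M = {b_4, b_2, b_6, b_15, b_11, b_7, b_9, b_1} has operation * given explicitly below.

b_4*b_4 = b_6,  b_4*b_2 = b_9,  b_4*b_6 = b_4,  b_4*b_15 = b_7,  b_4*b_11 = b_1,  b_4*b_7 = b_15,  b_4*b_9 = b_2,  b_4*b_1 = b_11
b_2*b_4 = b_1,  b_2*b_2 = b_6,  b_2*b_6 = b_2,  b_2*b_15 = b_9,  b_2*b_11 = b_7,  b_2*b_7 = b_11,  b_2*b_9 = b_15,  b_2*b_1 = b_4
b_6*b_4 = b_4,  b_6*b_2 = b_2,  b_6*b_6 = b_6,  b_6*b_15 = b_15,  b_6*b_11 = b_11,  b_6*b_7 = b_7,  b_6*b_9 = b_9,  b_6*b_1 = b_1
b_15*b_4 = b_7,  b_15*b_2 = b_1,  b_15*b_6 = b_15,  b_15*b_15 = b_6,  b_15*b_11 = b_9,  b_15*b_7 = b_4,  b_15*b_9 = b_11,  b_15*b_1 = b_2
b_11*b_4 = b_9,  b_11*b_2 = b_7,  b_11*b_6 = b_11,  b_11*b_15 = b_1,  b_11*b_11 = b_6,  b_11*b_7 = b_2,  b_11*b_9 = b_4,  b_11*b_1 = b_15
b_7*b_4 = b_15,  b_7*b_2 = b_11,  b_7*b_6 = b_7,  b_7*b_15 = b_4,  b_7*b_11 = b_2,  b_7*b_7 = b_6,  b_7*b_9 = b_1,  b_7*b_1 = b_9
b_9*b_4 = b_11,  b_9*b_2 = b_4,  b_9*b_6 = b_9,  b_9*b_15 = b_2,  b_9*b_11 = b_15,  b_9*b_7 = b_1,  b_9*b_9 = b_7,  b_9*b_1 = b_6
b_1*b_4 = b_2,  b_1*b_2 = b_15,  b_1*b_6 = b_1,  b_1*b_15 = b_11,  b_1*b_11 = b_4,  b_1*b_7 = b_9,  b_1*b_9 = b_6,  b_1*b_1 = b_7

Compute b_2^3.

b_2^1 = b_2
b_2^2 = b_2 * b_2 = b_6
b_2^3 = b_6 * b_2 = b_2
(Structurally, M here is isomorphic to the dihedral group D_4.)

b_2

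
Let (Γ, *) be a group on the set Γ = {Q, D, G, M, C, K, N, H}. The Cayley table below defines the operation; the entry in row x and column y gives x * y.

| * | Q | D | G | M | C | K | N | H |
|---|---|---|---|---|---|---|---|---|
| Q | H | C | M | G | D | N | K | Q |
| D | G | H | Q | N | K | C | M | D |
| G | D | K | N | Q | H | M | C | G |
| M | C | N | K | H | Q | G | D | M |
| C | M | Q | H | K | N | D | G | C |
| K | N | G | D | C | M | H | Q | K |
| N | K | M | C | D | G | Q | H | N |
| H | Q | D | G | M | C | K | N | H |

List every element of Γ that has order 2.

{D, K, M, N, Q}

Identity is H. Compute the order of each non-identity element by repeated multiplication:
  Q: Q → H  (order 2)
  D: D → H  (order 2)
  G: G → N → C → H  (order 4)
  M: M → H  (order 2)
  C: C → N → G → H  (order 4)
  K: K → H  (order 2)
  N: N → H  (order 2)
Elements of order 2: {D, K, M, N, Q}.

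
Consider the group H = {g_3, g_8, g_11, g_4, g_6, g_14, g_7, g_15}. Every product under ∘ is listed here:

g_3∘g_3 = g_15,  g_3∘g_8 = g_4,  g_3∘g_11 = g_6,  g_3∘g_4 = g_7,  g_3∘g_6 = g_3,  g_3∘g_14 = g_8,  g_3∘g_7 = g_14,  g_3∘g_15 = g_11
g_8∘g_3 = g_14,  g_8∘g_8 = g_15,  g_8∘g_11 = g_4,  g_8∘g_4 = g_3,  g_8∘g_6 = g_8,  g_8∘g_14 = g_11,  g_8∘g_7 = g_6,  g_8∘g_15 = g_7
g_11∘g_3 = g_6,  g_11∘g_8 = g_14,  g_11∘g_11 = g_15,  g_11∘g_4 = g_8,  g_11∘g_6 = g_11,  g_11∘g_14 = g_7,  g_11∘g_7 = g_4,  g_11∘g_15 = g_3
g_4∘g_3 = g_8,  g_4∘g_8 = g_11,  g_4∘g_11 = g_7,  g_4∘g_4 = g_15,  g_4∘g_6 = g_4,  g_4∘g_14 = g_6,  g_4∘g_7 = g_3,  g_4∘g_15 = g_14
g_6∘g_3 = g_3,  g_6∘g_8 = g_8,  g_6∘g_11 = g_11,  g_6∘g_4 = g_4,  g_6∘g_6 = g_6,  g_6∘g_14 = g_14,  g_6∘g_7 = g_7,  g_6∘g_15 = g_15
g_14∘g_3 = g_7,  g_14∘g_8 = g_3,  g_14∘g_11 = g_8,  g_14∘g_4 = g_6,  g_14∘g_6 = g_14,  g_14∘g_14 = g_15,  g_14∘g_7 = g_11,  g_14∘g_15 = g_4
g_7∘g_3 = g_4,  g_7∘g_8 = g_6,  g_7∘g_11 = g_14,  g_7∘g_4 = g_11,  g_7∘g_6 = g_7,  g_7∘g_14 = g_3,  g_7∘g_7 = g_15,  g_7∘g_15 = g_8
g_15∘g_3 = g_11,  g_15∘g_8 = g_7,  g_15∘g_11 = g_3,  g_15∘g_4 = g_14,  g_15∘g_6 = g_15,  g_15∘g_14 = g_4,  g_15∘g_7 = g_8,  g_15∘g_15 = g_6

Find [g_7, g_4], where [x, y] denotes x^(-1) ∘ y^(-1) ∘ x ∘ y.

g_15

Identity is g_6; from the table g_7^(-1) = g_8 and g_4^(-1) = g_14.
g_8 ∘ g_14 = g_11
g_11 ∘ g_7 = g_4
g_4 ∘ g_4 = g_15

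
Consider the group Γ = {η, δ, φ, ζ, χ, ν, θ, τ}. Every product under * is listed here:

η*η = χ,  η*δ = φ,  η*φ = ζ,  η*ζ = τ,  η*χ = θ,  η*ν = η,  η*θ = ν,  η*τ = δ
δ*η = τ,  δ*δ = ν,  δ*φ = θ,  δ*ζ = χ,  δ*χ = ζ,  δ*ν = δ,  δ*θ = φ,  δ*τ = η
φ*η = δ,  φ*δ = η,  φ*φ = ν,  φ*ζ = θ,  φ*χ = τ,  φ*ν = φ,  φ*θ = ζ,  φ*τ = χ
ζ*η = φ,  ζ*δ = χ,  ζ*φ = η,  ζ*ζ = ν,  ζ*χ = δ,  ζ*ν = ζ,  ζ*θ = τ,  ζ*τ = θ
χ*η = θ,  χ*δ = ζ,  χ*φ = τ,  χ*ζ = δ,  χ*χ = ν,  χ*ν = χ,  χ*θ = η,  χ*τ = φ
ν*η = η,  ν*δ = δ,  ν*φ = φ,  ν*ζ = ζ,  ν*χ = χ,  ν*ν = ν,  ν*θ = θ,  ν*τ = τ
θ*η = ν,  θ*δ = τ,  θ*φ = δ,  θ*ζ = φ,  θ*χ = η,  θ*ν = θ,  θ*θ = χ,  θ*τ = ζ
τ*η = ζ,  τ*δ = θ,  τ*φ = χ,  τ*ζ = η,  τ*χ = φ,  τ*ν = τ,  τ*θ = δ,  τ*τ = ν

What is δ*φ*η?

ν

δ*φ = θ
θ*η = ν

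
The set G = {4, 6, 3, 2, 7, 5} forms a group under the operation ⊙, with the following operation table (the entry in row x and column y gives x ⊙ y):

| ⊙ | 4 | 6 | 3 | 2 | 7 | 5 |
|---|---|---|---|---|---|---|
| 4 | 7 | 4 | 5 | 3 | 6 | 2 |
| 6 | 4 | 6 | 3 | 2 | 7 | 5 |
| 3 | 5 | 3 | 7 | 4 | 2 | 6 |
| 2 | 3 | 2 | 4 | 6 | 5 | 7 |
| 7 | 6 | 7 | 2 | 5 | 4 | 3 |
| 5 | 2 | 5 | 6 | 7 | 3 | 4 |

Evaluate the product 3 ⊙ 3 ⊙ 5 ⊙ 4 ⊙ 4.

2

3 ⊙ 3 = 7
7 ⊙ 5 = 3
3 ⊙ 4 = 5
5 ⊙ 4 = 2
(Structurally, G here is isomorphic to the cyclic group Z_6.)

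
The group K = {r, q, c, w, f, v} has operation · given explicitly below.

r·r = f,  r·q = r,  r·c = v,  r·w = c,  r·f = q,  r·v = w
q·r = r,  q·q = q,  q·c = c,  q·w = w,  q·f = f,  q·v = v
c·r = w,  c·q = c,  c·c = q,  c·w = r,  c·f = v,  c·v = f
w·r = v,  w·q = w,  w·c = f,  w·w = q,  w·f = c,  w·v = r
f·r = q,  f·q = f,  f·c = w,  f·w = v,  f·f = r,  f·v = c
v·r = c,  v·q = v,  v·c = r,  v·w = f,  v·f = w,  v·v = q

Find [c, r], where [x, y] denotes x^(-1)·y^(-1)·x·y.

f

Identity is q; from the table c^(-1) = c and r^(-1) = f.
c·f = v
v·c = r
r·r = f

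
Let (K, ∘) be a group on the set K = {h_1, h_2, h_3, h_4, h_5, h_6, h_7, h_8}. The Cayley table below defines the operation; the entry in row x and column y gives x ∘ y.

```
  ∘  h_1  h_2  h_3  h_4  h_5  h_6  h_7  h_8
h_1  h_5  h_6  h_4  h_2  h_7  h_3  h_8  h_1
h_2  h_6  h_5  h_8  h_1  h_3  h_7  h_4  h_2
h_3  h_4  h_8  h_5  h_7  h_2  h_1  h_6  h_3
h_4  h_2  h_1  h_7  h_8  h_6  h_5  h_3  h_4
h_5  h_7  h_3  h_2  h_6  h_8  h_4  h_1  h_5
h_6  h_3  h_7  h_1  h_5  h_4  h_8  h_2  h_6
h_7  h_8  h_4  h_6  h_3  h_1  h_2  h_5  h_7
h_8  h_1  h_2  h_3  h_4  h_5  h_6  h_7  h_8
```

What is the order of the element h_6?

2

The identity element is h_8 (its row matches the header).
h_6^1 = h_6
h_6^2 = h_6 ∘ h_6 = h_8
The first power of h_6 equal to the identity is h_6^2, so ord(h_6) = 2.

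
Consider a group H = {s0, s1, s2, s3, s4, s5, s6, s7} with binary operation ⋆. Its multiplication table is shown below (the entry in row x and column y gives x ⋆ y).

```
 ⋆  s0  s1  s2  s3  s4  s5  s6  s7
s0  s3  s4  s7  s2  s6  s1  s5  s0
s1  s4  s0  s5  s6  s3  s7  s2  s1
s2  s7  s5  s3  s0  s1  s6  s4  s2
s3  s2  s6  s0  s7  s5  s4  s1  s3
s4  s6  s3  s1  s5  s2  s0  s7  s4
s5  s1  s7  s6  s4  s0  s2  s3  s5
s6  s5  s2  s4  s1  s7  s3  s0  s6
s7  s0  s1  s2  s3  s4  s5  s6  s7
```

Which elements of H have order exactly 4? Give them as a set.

Identity is s7. Compute the order of each non-identity element by repeated multiplication:
  s0: s0 → s3 → s2 → s7  (order 4)
  s1: s1 → s0 → s4 → s3 → s6 → s2 → s5 → s7  (order 8)
  s2: s2 → s3 → s0 → s7  (order 4)
  s3: s3 → s7  (order 2)
  s4: s4 → s2 → s1 → s3 → s5 → s0 → s6 → s7  (order 8)
  s5: s5 → s2 → s6 → s3 → s4 → s0 → s1 → s7  (order 8)
  s6: s6 → s0 → s5 → s3 → s1 → s2 → s4 → s7  (order 8)
Elements of order 4: {s0, s2}.

{s0, s2}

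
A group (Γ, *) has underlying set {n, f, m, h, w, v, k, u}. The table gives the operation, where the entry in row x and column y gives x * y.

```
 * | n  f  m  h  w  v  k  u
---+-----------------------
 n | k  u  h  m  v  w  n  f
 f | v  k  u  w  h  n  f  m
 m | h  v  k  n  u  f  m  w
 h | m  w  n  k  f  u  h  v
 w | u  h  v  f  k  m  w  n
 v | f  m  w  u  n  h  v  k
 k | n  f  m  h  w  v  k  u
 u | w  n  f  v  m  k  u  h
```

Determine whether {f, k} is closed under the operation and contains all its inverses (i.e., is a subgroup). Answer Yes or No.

{f, k} contains the identity k.
Checking products: every product of two elements of {f, k} (read from the table) lies in {f, k}, so the set is closed.
In a finite group, a nonempty closed subset is a subgroup. So {f, k} ≤ Γ.

Yes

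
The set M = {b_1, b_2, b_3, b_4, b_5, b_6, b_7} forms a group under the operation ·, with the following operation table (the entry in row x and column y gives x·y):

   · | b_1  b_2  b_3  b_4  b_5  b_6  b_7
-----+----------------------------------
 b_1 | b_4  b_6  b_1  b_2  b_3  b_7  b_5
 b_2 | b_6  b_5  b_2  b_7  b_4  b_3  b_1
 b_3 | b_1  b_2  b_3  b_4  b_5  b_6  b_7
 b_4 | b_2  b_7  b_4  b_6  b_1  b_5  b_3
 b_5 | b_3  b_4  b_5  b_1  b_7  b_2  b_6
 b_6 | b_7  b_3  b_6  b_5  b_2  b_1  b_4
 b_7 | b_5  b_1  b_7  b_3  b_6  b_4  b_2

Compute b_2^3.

b_4

b_2^1 = b_2
b_2^2 = b_2·b_2 = b_5
b_2^3 = b_5·b_2 = b_4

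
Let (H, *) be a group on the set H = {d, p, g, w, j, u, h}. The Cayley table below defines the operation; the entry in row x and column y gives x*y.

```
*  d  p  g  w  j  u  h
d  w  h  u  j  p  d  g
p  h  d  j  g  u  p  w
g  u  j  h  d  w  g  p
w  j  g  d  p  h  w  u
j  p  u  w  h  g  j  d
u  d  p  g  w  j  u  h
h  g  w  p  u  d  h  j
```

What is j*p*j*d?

p

j*p = u
u*j = j
j*d = p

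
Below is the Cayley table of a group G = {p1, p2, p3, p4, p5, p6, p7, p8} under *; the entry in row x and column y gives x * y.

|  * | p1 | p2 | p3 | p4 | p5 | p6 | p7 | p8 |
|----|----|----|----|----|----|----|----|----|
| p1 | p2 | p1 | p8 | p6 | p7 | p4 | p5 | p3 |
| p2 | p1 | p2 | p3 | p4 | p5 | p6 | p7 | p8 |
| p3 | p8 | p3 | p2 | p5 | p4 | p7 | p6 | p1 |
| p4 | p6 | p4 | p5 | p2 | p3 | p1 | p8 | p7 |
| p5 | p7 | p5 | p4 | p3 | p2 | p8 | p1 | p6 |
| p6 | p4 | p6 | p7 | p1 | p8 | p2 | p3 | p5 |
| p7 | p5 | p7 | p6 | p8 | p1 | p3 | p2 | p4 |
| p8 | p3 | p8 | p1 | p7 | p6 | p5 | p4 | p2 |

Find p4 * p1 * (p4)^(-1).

p1

The identity is p2. In row p4, the entry p2 sits in column p4, so p4^(-1) = p4.
p4 * p1 = p6
p6 * p4 = p1
(Structurally, G here is isomorphic to the elementary abelian group (Z_2)^3.)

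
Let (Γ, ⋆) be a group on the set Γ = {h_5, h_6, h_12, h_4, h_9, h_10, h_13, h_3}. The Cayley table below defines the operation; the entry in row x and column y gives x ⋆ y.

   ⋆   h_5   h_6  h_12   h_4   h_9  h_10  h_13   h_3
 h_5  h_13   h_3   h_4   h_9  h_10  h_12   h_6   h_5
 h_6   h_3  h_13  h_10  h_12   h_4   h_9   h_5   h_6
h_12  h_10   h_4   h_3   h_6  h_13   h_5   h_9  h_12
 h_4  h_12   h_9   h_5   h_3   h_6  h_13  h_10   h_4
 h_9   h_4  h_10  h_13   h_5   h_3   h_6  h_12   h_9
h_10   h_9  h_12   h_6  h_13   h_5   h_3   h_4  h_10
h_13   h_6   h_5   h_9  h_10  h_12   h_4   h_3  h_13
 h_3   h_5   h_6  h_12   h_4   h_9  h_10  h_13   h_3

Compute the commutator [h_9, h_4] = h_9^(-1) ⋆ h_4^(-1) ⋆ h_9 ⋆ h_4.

Identity is h_3; from the table h_9^(-1) = h_9 and h_4^(-1) = h_4.
h_9 ⋆ h_4 = h_5
h_5 ⋆ h_9 = h_10
h_10 ⋆ h_4 = h_13

h_13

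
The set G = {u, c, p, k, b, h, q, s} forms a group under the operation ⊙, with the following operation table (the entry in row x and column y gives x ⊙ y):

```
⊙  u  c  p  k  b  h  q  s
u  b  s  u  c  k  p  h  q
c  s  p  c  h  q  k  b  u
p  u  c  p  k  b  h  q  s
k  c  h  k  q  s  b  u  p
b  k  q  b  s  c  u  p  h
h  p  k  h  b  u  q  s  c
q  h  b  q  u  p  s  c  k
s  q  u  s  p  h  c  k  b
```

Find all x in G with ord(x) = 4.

Identity is p. Compute the order of each non-identity element by repeated multiplication:
  u: u → b → k → c → s → q → h → p  (order 8)
  c: c → p  (order 2)
  k: k → q → u → c → h → b → s → p  (order 8)
  b: b → c → q → p  (order 4)
  h: h → q → s → c → k → b → u → p  (order 8)
  q: q → c → b → p  (order 4)
  s: s → b → h → c → u → q → k → p  (order 8)
Elements of order 4: {b, q}.
(Structurally, G here is isomorphic to the cyclic group Z_8.)

{b, q}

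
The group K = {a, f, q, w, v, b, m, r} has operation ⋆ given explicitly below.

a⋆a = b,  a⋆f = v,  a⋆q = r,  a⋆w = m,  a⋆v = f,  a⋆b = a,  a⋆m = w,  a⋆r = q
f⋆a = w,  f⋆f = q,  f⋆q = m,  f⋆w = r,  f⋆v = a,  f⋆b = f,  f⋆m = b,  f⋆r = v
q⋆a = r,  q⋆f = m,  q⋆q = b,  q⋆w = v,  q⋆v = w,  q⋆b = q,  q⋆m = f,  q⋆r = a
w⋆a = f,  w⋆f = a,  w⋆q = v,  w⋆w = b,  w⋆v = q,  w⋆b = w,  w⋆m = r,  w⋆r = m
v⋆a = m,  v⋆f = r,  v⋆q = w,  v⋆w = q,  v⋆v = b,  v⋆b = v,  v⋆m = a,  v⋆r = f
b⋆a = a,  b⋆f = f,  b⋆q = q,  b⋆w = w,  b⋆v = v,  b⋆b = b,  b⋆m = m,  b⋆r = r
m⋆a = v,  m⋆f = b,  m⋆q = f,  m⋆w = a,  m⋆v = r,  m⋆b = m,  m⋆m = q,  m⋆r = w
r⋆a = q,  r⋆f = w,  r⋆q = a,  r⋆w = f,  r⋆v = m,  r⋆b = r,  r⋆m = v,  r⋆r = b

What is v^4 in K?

b

v^1 = v
v^2 = v ⋆ v = b
v^3 = b ⋆ v = v
v^4 = v ⋆ v = b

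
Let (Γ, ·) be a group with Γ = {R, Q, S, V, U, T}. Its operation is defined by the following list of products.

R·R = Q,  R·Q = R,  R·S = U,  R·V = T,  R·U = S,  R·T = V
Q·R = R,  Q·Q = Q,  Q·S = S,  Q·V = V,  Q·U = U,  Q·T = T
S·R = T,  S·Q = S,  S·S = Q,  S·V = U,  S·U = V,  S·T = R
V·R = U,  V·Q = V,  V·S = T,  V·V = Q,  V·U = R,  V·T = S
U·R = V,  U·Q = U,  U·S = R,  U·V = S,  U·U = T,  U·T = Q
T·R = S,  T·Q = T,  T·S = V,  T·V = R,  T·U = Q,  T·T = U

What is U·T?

Q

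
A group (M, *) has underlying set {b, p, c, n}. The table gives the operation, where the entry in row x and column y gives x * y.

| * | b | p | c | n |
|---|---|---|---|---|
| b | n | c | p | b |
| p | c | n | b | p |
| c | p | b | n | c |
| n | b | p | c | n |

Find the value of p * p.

n

Read row p, column p: p * p = n.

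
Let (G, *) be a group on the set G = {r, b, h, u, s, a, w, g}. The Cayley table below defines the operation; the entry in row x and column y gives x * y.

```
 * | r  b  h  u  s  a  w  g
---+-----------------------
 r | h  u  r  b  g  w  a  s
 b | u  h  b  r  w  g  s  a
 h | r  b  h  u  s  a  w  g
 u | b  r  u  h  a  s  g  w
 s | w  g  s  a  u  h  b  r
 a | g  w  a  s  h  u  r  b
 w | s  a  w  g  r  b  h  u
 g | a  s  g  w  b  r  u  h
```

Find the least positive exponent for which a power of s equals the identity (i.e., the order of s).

The identity element is h (its row matches the header).
s^1 = s
s^2 = s * s = u
s^3 = u * s = a
s^4 = a * s = h
The first power of s equal to the identity is s^4, so ord(s) = 4.

4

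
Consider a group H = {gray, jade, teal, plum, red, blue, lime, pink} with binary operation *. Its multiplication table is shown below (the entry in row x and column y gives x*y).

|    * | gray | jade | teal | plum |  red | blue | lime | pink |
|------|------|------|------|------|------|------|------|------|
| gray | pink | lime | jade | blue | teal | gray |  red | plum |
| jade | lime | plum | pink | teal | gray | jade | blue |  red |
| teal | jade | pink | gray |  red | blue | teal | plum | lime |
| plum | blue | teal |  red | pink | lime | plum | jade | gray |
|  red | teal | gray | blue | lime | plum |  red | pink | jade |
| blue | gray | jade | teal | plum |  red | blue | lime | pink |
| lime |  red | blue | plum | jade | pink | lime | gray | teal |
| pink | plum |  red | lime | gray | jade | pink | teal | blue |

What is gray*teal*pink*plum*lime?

gray

gray*teal = jade
jade*pink = red
red*plum = lime
lime*lime = gray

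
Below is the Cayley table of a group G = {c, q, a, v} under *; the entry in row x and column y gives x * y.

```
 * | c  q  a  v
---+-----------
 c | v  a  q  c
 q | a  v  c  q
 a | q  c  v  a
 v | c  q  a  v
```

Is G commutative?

Check whether the table is symmetric across its main diagonal.
Every entry (row x, col y) equals the entry (row y, col x), so G is abelian.

Yes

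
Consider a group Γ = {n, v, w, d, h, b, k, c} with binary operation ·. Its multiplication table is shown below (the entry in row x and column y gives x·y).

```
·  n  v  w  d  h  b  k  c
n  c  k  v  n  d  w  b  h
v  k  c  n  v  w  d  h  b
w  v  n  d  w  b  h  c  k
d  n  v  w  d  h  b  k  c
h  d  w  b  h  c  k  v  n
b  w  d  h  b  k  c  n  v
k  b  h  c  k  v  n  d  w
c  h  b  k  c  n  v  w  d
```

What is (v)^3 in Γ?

v^1 = v
v^2 = v·v = c
v^3 = c·v = b
(Structurally, Γ here is isomorphic to Z_2 x Z_4.)

b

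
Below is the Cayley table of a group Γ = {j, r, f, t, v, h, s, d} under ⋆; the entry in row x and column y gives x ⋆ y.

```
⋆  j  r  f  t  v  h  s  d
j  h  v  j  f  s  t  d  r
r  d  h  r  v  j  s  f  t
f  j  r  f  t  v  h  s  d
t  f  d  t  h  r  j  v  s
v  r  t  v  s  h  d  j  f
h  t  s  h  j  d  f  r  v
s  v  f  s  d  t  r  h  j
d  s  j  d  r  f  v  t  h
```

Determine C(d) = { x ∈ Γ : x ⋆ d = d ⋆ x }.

{d, f, h, v}

Compare row d with column d entry by entry.
v ⋆ d = f = d ⋆ v, so v commutes with d.
r ⋆ d = t but d ⋆ r = j, so r does not.
Collecting the elements that commute with d: C(d) = {d, f, h, v}.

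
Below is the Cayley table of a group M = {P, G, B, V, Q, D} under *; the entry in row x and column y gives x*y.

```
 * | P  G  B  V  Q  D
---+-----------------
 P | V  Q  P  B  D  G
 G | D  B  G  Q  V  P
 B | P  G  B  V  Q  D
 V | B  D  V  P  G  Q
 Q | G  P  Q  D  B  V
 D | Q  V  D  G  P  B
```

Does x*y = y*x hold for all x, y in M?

P*D = G but D*P = Q.
Since P and D do not commute, M is not abelian.

No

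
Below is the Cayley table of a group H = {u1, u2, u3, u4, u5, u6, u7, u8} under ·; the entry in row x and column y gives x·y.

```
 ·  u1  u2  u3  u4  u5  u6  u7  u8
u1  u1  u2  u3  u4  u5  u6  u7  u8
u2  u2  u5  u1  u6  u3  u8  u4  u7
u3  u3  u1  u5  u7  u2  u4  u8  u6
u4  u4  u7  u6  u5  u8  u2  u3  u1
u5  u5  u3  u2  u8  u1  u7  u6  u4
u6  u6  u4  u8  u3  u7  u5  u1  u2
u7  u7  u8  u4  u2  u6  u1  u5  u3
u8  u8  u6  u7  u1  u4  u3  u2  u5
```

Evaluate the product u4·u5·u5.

u4·u5 = u8
u8·u5 = u4

u4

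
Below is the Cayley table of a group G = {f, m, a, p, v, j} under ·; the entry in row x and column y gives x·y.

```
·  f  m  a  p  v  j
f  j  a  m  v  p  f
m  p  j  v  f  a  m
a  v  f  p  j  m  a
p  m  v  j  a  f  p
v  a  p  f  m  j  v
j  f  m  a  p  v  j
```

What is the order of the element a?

The identity element is j (its row matches the header).
a^1 = a
a^2 = a·a = p
a^3 = p·a = j
The first power of a equal to the identity is a^3, so ord(a) = 3.
(Structurally, G here is isomorphic to the symmetric group S_3.)

3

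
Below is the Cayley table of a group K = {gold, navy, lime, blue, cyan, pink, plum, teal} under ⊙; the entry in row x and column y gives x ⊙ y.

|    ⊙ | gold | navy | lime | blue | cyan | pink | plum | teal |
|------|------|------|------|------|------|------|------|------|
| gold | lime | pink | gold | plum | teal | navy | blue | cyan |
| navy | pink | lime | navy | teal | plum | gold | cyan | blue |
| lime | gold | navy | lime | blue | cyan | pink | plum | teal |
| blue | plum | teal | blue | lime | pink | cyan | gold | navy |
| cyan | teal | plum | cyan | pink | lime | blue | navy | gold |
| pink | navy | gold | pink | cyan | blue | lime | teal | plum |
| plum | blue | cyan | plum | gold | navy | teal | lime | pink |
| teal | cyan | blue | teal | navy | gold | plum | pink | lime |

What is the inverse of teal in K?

teal

First locate the identity: row lime matches the header, so lime is the identity.
Scan row teal for lime: teal ⊙ teal = lime. Hence teal^(-1) = teal.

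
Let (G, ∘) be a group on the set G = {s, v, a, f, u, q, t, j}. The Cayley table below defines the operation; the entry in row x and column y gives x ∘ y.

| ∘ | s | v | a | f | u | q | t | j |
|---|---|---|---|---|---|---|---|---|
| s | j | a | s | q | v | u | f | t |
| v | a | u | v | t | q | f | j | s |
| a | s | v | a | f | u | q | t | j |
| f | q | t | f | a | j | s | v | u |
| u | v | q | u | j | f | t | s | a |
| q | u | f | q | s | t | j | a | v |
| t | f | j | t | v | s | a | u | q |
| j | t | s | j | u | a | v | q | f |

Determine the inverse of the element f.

First locate the identity: row a matches the header, so a is the identity.
Scan row f for a: f ∘ f = a. Hence f^(-1) = f.
(Structurally, G here is isomorphic to the cyclic group Z_8.)

f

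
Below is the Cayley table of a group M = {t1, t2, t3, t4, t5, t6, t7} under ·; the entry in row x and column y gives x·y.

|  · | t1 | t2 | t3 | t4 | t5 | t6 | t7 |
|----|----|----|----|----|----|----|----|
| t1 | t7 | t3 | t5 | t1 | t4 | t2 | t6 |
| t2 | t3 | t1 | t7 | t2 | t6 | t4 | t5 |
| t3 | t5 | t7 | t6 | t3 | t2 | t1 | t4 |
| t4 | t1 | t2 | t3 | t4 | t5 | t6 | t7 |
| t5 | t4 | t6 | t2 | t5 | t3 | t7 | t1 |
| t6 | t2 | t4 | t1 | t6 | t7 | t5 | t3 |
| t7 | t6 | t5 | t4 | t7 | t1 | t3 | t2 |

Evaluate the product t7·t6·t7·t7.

t7·t6 = t3
t3·t7 = t4
t4·t7 = t7
(Structurally, M here is isomorphic to the cyclic group Z_7.)

t7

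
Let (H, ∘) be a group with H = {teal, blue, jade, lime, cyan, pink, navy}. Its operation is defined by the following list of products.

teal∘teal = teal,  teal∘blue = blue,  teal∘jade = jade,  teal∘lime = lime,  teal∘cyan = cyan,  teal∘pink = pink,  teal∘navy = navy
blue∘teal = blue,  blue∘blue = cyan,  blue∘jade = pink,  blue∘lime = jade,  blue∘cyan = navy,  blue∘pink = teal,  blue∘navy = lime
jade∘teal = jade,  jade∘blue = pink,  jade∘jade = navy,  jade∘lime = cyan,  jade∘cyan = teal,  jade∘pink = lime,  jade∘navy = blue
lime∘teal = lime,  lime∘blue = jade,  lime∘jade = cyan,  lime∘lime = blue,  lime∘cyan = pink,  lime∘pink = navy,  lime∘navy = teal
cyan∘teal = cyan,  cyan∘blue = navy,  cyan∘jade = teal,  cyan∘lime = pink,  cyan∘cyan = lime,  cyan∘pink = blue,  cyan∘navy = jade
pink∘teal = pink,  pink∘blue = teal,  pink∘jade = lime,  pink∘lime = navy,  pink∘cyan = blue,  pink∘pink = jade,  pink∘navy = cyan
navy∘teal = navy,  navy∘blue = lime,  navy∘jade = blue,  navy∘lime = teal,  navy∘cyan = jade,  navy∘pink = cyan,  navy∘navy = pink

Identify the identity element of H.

teal

The identity e satisfies e ∘ x = x for all x, so its row in the table reproduces the column headers.
Row teal reads: teal, blue, jade, lime, cyan, pink, navy — exactly the header order. So teal is the identity.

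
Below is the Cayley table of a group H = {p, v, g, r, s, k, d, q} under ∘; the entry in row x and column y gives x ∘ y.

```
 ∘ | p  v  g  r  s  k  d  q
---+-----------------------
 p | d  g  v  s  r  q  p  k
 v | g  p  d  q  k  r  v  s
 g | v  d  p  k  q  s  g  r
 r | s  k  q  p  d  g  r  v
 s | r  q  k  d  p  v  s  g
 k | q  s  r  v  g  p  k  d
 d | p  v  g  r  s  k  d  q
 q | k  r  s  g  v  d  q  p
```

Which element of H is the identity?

The identity e satisfies e ∘ x = x for all x, so its row in the table reproduces the column headers.
Row d reads: p, v, g, r, s, k, d, q — exactly the header order. So d is the identity.

d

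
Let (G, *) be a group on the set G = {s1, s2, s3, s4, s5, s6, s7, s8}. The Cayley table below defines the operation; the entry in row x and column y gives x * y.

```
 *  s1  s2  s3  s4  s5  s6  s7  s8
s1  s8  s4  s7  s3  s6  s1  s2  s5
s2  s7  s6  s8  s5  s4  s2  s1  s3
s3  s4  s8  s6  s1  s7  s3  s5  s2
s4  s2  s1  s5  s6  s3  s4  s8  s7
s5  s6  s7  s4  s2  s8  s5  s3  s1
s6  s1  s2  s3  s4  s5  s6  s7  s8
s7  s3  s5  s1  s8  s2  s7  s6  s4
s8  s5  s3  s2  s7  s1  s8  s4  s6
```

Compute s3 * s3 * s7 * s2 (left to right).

s3 * s3 = s6
s6 * s7 = s7
s7 * s2 = s5

s5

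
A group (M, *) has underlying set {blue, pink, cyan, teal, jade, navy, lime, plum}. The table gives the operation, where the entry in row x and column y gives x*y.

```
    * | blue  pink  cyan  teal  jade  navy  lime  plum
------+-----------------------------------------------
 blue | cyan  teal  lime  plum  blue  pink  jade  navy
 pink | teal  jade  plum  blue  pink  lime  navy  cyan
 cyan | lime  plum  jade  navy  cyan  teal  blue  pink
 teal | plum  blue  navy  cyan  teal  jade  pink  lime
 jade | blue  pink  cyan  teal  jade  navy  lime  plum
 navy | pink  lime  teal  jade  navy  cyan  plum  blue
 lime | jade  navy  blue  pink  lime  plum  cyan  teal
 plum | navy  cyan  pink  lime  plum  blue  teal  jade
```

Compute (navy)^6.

navy^1 = navy
navy^2 = navy*navy = cyan
navy^3 = cyan*navy = teal
navy^4 = teal*navy = jade
navy^5 = jade*navy = navy
navy^6 = navy*navy = cyan

cyan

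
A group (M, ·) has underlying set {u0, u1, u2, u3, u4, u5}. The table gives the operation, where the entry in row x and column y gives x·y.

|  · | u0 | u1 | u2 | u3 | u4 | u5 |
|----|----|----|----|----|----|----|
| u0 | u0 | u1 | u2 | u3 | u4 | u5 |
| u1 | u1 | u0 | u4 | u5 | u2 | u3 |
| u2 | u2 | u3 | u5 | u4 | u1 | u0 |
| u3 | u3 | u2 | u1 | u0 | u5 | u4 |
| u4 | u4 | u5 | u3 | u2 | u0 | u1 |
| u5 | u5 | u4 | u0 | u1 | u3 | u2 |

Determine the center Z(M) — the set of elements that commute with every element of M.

An element z is central iff its row equals its column in the table.
For u5: u5·u1 = u4 ≠ u3 = u1·u5, so u5 ∉ Z.
Checking each element this way leaves Z(M) = {u0}.
(Structurally, M here is isomorphic to the symmetric group S_3.)

{u0}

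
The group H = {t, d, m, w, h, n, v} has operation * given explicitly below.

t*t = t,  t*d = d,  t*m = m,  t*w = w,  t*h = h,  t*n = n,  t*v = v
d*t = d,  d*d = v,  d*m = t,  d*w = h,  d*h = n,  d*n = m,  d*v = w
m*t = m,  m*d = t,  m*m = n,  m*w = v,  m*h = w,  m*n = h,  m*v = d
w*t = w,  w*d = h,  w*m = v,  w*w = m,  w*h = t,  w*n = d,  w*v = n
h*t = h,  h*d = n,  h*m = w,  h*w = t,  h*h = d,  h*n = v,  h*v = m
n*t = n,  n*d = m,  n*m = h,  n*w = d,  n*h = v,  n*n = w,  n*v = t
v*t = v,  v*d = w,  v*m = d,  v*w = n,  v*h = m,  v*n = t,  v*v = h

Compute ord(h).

The identity element is t (its row matches the header).
h^1 = h
h^2 = h*h = d
h^3 = d*h = n
h^4 = n*h = v
h^5 = v*h = m
h^6 = m*h = w
h^7 = w*h = t
The first power of h equal to the identity is h^7, so ord(h) = 7.

7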